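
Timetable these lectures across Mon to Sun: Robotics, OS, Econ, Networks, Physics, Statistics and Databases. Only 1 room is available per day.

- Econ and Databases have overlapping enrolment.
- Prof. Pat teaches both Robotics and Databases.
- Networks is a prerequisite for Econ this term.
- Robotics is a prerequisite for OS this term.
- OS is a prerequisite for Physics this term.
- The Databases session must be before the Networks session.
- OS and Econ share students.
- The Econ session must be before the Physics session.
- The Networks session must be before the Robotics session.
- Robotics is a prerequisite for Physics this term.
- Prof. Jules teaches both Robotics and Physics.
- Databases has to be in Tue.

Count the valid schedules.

Enumerating: Statistics=Mon, Networks=Wed, Physics=Sun, Databases=Tue, Econ=Sat, OS=Fri, Robotics=Thu | Robotics=Thu, Networks=Wed, OS=Sat, Statistics=Mon, Econ=Fri, Physics=Sun, Databases=Tue | Econ=Thu, Physics=Sun, Robotics=Fri, Statistics=Mon, OS=Sat, Networks=Wed, Databases=Tue.

3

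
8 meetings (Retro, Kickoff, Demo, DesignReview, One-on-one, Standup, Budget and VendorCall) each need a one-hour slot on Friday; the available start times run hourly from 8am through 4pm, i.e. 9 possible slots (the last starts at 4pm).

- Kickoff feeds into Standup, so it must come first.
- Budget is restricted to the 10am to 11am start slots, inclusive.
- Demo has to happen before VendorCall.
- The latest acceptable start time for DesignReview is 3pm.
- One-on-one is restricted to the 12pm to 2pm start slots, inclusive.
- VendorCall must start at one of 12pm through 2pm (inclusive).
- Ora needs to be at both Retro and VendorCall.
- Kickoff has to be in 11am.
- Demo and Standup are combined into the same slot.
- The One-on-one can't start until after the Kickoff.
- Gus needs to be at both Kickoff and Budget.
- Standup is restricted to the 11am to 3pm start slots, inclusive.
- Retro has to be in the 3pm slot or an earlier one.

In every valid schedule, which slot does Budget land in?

10am

Budget's window is 10am–11am.
Kickoff is fixed at 11am, and Budget can't share a slot with Kickoff.
So Budget must be 10am.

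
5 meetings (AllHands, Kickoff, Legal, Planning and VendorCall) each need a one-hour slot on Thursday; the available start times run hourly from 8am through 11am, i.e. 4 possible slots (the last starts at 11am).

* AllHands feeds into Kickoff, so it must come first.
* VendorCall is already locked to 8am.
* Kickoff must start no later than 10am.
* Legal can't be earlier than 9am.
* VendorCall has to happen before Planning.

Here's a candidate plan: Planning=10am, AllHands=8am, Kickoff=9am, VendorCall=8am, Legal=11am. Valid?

Legal can't be earlier than 9am — holds.
VendorCall is already locked to 8am — holds.
AllHands feeds into Kickoff, so it must come first — holds.
Kickoff must start no later than 10am — holds.
VendorCall has to happen before Planning — holds.

Yes, all constraints hold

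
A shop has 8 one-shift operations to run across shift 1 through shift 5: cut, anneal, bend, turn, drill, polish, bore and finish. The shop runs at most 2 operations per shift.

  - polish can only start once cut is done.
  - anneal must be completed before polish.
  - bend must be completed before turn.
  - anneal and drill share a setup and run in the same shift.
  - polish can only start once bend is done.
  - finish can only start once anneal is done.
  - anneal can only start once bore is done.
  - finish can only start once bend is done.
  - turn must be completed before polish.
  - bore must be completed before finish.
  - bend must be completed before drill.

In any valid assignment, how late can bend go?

Downstream work caps bend at shift 3.
bend at shift 2 is achievable: polish=shift 5; anneal=shift 3; bend=shift 2; turn=shift 4; bore=shift 1; finish=shift 4; cut=shift 1; drill=shift 3.
Nothing later works — the capacity limit rule out every shift after shift 2.

shift 2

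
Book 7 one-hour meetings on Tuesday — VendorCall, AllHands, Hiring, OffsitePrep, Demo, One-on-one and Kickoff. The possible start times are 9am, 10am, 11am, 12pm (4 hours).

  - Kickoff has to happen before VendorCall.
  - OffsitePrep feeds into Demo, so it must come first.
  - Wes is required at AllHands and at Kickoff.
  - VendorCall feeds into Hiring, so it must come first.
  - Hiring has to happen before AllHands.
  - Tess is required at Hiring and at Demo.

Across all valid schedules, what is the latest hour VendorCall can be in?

10am

Precedence pushes VendorCall to at least 10am; downstream work caps VendorCall at 10am.
VendorCall at 10am is achievable: OffsitePrep -> 9am, VendorCall -> 10am, AllHands -> 12pm, Hiring -> 11am, Demo -> 10am, One-on-one -> 9am, Kickoff -> 9am.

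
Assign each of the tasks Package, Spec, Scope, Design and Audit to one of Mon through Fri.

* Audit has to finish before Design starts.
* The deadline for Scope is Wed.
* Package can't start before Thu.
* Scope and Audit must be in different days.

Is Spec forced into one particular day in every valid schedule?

Spec can be Mon (e.g. Design=Wed, Spec=Mon, Scope=Mon, Audit=Tue, Package=Thu) or Tue (e.g. Scope -> Mon, Audit -> Tue, Spec -> Tue, Package -> Thu, Design -> Wed).

No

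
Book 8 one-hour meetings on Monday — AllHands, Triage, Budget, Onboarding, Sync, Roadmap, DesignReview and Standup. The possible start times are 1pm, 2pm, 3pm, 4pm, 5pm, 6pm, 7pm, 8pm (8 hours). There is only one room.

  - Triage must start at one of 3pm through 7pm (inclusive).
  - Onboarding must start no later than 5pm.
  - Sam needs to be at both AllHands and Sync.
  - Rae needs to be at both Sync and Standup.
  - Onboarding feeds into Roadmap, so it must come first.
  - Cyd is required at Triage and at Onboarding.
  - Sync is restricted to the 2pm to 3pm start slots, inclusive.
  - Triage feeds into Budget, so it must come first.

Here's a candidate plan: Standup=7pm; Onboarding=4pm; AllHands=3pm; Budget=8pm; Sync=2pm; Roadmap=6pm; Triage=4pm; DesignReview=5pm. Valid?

Rae needs to be at both Sync and Standup — holds.
Triage must start at one of 3pm through 7pm (inclusive) — holds.
Onboarding must start no later than 5pm — holds.
Cyd is required at Triage and at Onboarding — violated.
Onboarding feeds into Roadmap, so it must come first — holds.
There is only one room — violated.
Sam needs to be at both AllHands and Sync — holds.
Sync is restricted to the 2pm to 3pm start slots, inclusive — holds.
Triage feeds into Budget, so it must come first — holds.

No — it violates: Cyd is required at Triage and at Onboarding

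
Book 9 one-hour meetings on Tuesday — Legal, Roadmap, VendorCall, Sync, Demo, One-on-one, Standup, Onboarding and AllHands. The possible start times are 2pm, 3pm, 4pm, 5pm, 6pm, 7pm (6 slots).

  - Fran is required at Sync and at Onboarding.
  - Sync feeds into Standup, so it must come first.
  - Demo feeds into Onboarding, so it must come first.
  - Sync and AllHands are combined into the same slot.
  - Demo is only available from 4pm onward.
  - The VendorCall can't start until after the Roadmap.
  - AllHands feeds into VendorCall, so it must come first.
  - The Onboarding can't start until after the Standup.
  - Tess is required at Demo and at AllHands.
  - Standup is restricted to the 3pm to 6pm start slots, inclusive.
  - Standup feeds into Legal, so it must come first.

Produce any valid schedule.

Onboarding=5pm; AllHands=2pm; Legal=4pm; Roadmap=2pm; One-on-one=2pm; VendorCall=3pm; Demo=4pm; Standup=3pm; Sync=2pm

Checking: Standup(3pm) before Legal(4pm); AllHands(2pm) before VendorCall(3pm); Demo(4pm) before Onboarding(5pm); Sync(2pm) before Standup(3pm); Roadmap(2pm) before VendorCall(3pm); Standup(3pm) before Onboarding(5pm); Sync(2pm) != Onboarding(5pm); Demo(4pm) != AllHands(2pm); Sync = AllHands = 2pm; Standup=3pm in [3pm,6pm]; Demo=4pm in [4pm,7pm].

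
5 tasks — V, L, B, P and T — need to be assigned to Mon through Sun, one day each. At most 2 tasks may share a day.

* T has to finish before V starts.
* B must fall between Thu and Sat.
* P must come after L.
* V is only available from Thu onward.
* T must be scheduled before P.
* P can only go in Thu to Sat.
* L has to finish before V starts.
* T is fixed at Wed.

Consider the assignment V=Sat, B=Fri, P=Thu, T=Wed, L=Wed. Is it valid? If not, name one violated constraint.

T must be scheduled before P — holds.
At most 2 tasks may share a day — holds.
P must come after L — holds.
V is only available from Thu onward — holds.
L has to finish before V starts — holds.
P can only go in Thu to Sat — holds.
T has to finish before V starts — holds.
T is fixed at Wed — holds.
B must fall between Thu and Sat — holds.

Yes, all constraints hold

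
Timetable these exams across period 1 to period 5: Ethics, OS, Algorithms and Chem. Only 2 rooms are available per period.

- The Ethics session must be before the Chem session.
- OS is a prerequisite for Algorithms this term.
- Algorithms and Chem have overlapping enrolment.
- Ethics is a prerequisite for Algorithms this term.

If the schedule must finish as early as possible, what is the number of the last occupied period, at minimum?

The precedence chain requires at least 2 distinct periods.
With at most 2 per period and 4 exams, at least 2 periods are needed.
Could 2 periods be enough, i.e. nothing placed later than period 2? No: Chem must come after Ethics (at period 1 or later) → {period 2}; Algorithms must come after OS (at period 1 or later) → {period 2}; Chem can't share with Algorithms (period 2) → nothing is left.
So 2 periods is not enough.
3 works (last occupied period: period 3): for example Algorithms -> period 2; OS -> period 1; Ethics -> period 1; Chem -> period 3.

period 3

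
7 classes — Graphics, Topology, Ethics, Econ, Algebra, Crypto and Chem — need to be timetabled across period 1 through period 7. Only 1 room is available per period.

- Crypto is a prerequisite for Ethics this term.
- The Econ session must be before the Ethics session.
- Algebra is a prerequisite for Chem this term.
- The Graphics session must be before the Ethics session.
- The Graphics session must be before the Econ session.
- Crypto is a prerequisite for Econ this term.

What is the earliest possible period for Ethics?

Precedence pushes Ethics to at least period 3.
Ethics at period 4 is achievable: Graphics in period 1, Topology in period 7, Chem in period 6, Econ in period 3, Ethics in period 4, Algebra in period 5, Crypto in period 2.
Nothing earlier works — the capacity limit rule out every period before period 4.

period 4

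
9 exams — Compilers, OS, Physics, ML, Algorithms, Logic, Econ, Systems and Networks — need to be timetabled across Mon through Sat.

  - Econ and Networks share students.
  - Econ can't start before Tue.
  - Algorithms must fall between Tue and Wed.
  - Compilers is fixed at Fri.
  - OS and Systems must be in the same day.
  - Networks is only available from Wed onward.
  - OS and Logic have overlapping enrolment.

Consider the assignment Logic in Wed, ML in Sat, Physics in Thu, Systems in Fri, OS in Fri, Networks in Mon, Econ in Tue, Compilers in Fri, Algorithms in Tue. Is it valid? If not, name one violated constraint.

Invalid. Networks is only available from Wed onward.

Econ and Networks share students — holds.
OS and Logic have overlapping enrolment — holds.
Compilers is fixed at Fri — holds.
OS and Systems must be in the same day — holds.
Econ can't start before Tue — holds.
Networks is only available from Wed onward — violated.
Algorithms must fall between Tue and Wed — holds.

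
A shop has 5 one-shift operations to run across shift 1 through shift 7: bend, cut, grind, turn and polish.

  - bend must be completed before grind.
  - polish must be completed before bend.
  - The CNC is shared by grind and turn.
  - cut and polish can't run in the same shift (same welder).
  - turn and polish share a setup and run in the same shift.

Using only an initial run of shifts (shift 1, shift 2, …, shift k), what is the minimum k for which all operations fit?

The precedence chain requires at least 3 distinct shifts.
3 works (last occupied shift: shift 3): for example cut in shift 2, bend in shift 2, grind in shift 3, turn in shift 1, polish in shift 1.

3 shifts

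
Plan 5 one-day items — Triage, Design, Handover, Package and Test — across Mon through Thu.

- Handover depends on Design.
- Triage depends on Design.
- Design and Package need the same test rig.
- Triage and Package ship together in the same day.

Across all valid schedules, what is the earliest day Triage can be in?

Precedence pushes Triage to at least Tue.
Triage at Tue is achievable: Test=Mon; Handover=Tue; Design=Mon; Triage=Tue; Package=Tue.

Tue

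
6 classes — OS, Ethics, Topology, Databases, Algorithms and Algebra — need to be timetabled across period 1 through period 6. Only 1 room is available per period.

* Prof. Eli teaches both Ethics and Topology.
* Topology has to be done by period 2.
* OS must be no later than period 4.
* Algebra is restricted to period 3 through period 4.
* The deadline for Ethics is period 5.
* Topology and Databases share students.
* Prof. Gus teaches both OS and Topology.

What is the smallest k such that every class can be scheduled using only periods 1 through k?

With at most 1 per period and 6 classes, at least 6 periods are needed.
Algebra can't be placed before period 3, so the schedule must run through at least period 3.
6 works (last occupied period: period 6): for example Algebra -> period 3; Databases -> period 5; OS -> period 2; Topology -> period 1; Algorithms -> period 6; Ethics -> period 4.

6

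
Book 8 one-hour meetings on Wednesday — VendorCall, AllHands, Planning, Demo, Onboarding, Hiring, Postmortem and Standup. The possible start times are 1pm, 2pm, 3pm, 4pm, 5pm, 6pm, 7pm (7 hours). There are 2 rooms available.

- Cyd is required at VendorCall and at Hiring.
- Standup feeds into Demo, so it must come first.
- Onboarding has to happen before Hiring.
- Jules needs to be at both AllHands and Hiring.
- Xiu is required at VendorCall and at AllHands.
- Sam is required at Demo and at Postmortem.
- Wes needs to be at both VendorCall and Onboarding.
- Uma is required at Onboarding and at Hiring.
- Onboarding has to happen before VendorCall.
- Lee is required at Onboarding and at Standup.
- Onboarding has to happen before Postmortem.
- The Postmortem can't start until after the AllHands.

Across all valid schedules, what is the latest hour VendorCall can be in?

Precedence pushes VendorCall to at least 2pm.
VendorCall at 7pm is achievable: Planning=4pm, Hiring=3pm, Postmortem=2pm, Demo=3pm, Standup=2pm, AllHands=1pm, VendorCall=7pm, Onboarding=1pm.

7pm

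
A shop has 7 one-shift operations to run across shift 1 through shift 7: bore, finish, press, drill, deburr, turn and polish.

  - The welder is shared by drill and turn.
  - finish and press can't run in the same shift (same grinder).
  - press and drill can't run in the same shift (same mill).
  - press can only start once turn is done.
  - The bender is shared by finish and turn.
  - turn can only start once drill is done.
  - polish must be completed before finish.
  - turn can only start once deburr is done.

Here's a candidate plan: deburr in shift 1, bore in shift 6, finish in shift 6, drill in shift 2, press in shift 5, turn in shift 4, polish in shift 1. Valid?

The welder is shared by drill and turn — holds.
turn can only start once deburr is done — holds.
polish must be completed before finish — holds.
finish and press can't run in the same shift (same grinder) — holds.
press and drill can't run in the same shift (same mill) — holds.
press can only start once turn is done — holds.
turn can only start once drill is done — holds.
The bender is shared by finish and turn — holds.

Yes, all constraints hold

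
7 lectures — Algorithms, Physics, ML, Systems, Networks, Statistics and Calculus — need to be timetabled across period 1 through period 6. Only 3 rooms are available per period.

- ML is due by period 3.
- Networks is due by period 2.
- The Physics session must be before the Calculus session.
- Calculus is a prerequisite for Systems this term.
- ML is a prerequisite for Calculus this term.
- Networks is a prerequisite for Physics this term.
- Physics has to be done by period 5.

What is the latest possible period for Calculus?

period 5

Precedence pushes Calculus to at least period 3; downstream work caps Calculus at period 5.
Calculus at period 5 is achievable: ML in period 1; Networks in period 1; Physics in period 2; Algorithms in period 1; Calculus in period 5; Statistics in period 2; Systems in period 6.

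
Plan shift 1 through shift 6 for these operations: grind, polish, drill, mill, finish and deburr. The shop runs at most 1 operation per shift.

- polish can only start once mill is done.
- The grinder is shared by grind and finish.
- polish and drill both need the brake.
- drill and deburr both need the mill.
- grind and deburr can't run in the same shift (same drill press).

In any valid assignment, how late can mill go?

shift 5

Downstream work caps mill at shift 5.
mill at shift 5 is achievable: finish -> shift 3, grind -> shift 1, deburr -> shift 4, mill -> shift 5, drill -> shift 2, polish -> shift 6.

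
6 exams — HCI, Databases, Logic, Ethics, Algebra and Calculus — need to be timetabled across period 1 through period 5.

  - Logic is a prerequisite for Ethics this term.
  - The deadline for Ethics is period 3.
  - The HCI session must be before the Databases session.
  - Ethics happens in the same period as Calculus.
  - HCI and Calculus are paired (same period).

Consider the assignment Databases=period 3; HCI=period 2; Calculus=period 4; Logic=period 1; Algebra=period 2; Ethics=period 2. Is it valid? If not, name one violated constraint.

No — it violates: Ethics happens in the same period as Calculus

HCI and Calculus are paired (same period) — violated.
Logic is a prerequisite for Ethics this term — holds.
Ethics happens in the same period as Calculus — violated.
The deadline for Ethics is period 3 — holds.
The HCI session must be before the Databases session — holds.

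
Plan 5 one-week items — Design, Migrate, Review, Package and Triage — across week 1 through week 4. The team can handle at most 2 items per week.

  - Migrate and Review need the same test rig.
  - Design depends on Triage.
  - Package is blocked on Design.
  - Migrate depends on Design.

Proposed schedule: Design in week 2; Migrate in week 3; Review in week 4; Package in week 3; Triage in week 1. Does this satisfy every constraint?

Design depends on Triage — holds.
Package is blocked on Design — holds.
Migrate and Review need the same test rig — holds.
Migrate depends on Design — holds.
The team can handle at most 2 items per week — holds.

Yes, all constraints hold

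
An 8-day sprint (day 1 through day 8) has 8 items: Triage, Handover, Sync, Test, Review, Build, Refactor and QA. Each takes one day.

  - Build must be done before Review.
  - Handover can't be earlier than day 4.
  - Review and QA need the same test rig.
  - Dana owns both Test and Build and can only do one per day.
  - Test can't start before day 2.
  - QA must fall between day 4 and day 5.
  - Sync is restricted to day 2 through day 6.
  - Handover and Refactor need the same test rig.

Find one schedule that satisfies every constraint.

Handover in day 4; Build in day 1; Triage in day 1; Test in day 2; Refactor in day 1; Review in day 2; QA in day 4; Sync in day 2

Checking: Build(day 1) before Review(day 2); Handover(day 4) != Refactor(day 1); Review(day 2) != QA(day 4); Test(day 2) != Build(day 1); QA=day 4 in [day 4,day 5]; Handover=day 4 in [day 4,day 8]; Sync=day 2 in [day 2,day 6]; Test=day 2 in [day 2,day 8].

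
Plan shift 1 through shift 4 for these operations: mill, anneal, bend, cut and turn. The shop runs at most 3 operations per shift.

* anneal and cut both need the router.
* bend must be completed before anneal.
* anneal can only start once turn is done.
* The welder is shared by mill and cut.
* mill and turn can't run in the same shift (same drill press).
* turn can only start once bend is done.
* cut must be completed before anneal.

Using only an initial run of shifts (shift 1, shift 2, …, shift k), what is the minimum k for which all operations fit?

3

The precedence chain requires at least 3 distinct shifts.
With at most 3 per shift and 5 operations, at least 2 shifts are needed.
3 works (last occupied shift: shift 3): for example anneal in shift 3; cut in shift 1; bend in shift 1; turn in shift 2; mill in shift 3.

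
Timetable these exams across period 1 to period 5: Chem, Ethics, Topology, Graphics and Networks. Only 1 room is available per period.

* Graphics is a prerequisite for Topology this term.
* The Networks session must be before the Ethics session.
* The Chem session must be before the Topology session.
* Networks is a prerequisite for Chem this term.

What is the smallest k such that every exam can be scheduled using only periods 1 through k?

The precedence chain requires at least 3 distinct periods.
With at most 1 per period and 5 exams, at least 5 periods are needed.
5 works (last occupied period: period 5): for example Networks=period 1, Chem=period 2, Topology=period 4, Graphics=period 3, Ethics=period 5.

5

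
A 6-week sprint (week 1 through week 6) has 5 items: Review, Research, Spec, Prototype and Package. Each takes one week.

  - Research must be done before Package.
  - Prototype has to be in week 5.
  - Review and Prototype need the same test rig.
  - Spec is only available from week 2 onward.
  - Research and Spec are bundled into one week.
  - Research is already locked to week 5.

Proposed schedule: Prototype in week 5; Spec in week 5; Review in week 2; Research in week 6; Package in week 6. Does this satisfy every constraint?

Review and Prototype need the same test rig — holds.
Research is already locked to week 5 — violated.
Research must be done before Package — violated.
Spec is only available from week 2 onward — holds.
Prototype has to be in week 5 — holds.
Research and Spec are bundled into one week — violated.

No. Research is already locked to week 5 is not satisfied.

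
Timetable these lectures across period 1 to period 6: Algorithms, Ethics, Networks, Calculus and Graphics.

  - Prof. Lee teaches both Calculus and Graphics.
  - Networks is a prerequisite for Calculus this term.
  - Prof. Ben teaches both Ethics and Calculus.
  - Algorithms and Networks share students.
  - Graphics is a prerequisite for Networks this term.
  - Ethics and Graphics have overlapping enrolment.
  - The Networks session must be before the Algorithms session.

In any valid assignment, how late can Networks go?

Precedence pushes Networks to at least period 2; downstream work caps Networks at period 5.
Networks at period 5 is achievable: Calculus in period 6; Algorithms in period 6; Ethics in period 2; Networks in period 5; Graphics in period 1.

period 5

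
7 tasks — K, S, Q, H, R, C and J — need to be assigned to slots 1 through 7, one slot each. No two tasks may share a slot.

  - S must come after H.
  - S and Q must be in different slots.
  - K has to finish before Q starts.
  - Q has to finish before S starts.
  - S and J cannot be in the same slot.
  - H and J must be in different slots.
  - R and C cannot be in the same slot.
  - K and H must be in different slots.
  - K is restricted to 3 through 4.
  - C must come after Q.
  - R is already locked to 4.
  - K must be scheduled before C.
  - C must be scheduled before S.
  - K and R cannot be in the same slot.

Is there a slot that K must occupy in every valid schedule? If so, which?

3

K's window is 3–4.
R is fixed at 4, and K can't share a slot with R.
So K must be 3.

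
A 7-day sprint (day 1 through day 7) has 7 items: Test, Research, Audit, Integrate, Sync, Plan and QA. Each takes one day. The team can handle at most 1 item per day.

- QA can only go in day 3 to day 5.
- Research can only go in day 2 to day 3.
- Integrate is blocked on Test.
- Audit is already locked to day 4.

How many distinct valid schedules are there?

36

Splitting on Test: it can be day 1 (18), day 2 (4), day 3 (4), day 5 (4), day 6 (6). Listing each branch's schedules as (Research, Audit, Integrate, Sync, Plan, QA) by day number:
Test=day 1: (2,4,3,6,7,5) (2,4,3,7,6,5) (2,4,5,6,7,3) (2,4,5,7,6,3) (2,4,6,3,7,5) (2,4,6,5,7,3) (2,4,6,7,3,5) (2,4,6,7,5,3) (2,4,7,3,6,5) (2,4,7,5,6,3) (2,4,7,6,3,5) (2,4,7,6,5,3) (3,4,2,6,7,5) (3,4,2,7,6,5) (3,4,6,2,7,5) (3,4,6,7,2,5) (3,4,7,2,6,5) (3,4,7,6,2,5) — 18.
Test=day 2: (3,4,6,1,7,5) (3,4,6,7,1,5) (3,4,7,1,6,5) (3,4,7,6,1,5) — 4.
Test=day 3: (2,4,6,1,7,5) (2,4,6,7,1,5) (2,4,7,1,6,5) (2,4,7,6,1,5) — 4.
Test=day 5: (2,4,6,1,7,3) (2,4,6,7,1,3) (2,4,7,1,6,3) (2,4,7,6,1,3) — 4.
Test=day 6: (2,4,7,1,3,5) (2,4,7,1,5,3) (2,4,7,3,1,5) (2,4,7,5,1,3) (3,4,7,1,2,5) (3,4,7,2,1,5) — 6.
Summing: 18 + 4 + 4 + 4 + 6 = 36.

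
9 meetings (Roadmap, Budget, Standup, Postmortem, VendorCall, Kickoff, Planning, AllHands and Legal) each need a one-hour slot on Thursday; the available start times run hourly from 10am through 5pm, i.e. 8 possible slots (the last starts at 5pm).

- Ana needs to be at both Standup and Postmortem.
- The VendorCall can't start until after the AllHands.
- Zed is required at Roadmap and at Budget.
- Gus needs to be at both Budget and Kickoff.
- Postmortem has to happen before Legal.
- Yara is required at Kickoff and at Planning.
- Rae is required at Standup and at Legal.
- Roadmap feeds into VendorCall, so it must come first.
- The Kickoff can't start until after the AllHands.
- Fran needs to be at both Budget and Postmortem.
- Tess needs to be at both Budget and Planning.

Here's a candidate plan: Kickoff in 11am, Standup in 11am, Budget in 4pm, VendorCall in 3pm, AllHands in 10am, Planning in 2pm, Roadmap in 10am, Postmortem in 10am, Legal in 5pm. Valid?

Tess needs to be at both Budget and Planning — holds.
Ana needs to be at both Standup and Postmortem — holds.
Postmortem has to happen before Legal — holds.
Yara is required at Kickoff and at Planning — holds.
Roadmap feeds into VendorCall, so it must come first — holds.
The Kickoff can't start until after the AllHands — holds.
Fran needs to be at both Budget and Postmortem — holds.
The VendorCall can't start until after the AllHands — holds.
Rae is required at Standup and at Legal — holds.
Gus needs to be at both Budget and Kickoff — holds.
Zed is required at Roadmap and at Budget — holds.

Valid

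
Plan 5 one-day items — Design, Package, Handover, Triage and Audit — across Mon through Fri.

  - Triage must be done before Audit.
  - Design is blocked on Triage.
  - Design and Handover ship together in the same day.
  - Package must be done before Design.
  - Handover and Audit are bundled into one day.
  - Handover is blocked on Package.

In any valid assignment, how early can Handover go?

Precedence pushes Handover to at least Tue.
Handover at Tue is achievable: Package=Mon; Triage=Mon; Handover=Tue; Design=Tue; Audit=Tue.

Tue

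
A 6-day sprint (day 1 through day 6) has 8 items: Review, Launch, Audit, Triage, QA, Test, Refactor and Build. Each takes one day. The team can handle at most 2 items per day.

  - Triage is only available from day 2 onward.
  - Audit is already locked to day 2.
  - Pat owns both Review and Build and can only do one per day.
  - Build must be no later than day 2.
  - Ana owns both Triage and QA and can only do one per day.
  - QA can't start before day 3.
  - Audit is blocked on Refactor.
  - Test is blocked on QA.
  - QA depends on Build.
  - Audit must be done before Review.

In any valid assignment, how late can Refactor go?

day 1

Downstream work caps Refactor at day 1.
Refactor at day 1 is achievable: Test=day 4, Build=day 1, Triage=day 2, Audit=day 2, Launch=day 4, QA=day 3, Refactor=day 1, Review=day 3.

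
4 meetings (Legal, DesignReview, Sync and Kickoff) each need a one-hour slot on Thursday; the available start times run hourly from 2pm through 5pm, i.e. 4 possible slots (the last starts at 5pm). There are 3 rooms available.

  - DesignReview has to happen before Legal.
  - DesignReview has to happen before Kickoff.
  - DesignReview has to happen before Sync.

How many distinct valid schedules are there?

Splitting on Legal: it can be 3pm (9), 4pm (13), 5pm (14). Listing each branch's schedules as (DesignReview, Sync, Kickoff):
Legal=3pm: (2pm,3pm,3pm) (2pm,3pm,4pm) (2pm,3pm,5pm) (2pm,4pm,3pm) (2pm,4pm,4pm) (2pm,4pm,5pm) (2pm,5pm,3pm) (2pm,5pm,4pm) (2pm,5pm,5pm) — 9.
Legal=4pm: (2pm,3pm,3pm) (2pm,3pm,4pm) (2pm,3pm,5pm) (2pm,4pm,3pm) (2pm,4pm,4pm) (2pm,4pm,5pm) (2pm,5pm,3pm) (2pm,5pm,4pm) (2pm,5pm,5pm) (3pm,4pm,4pm) (3pm,4pm,5pm) (3pm,5pm,4pm) (3pm,5pm,5pm) — 13.
Legal=5pm: (2pm,3pm,3pm) (2pm,3pm,4pm) (2pm,3pm,5pm) (2pm,4pm,3pm) (2pm,4pm,4pm) (2pm,4pm,5pm) (2pm,5pm,3pm) (2pm,5pm,4pm) (2pm,5pm,5pm) (3pm,4pm,4pm) (3pm,4pm,5pm) (3pm,5pm,4pm) (3pm,5pm,5pm) (4pm,5pm,5pm) — 14.
Summing: 9 + 13 + 14 = 36.

36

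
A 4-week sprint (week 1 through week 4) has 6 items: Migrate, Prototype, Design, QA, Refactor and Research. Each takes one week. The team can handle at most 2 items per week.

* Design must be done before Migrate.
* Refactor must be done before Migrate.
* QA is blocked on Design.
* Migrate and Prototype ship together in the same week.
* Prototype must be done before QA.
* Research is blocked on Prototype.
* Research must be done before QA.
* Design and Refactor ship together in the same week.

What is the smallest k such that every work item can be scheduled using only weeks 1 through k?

4

The precedence chain requires at least 4 distinct weeks.
With at most 2 per week and 6 work items, at least 3 weeks are needed.
4 works (last occupied week: week 4): for example Design in week 1; QA in week 4; Research in week 3; Refactor in week 1; Migrate in week 2; Prototype in week 2.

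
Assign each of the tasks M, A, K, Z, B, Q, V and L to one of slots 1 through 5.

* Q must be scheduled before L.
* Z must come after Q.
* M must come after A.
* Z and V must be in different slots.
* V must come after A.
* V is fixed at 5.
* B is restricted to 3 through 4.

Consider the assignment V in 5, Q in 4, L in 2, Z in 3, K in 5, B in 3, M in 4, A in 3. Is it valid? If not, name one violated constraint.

Z must come after Q — violated.
Q must be scheduled before L — violated.
B is restricted to 3 through 4 — holds.
Z and V must be in different slots — holds.
V must come after A — holds.
M must come after A — holds.
V is fixed at 5 — holds.

No. Q must be scheduled before L is not satisfied.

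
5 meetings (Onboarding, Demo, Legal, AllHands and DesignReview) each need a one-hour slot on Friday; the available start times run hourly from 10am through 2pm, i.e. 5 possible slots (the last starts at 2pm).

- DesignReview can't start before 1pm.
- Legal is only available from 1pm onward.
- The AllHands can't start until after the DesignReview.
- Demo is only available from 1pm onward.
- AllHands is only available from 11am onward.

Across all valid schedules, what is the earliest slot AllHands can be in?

AllHands is available from 11am; precedence pushes AllHands to at least 2pm.
AllHands at 2pm is achievable: AllHands in 2pm, Onboarding in 10am, Demo in 1pm, DesignReview in 1pm, Legal in 1pm.

2pm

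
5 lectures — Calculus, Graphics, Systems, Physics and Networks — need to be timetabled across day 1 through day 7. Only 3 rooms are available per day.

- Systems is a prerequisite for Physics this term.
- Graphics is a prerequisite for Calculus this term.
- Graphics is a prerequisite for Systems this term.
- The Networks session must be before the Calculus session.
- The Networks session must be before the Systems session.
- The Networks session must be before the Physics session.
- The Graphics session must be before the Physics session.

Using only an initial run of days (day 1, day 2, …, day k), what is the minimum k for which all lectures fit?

3 days

The precedence chain requires at least 3 distinct days.
With at most 3 per day and 5 lectures, at least 2 days are needed.
3 works (last occupied day: day 3): for example Systems in day 2; Calculus in day 2; Networks in day 1; Physics in day 3; Graphics in day 1.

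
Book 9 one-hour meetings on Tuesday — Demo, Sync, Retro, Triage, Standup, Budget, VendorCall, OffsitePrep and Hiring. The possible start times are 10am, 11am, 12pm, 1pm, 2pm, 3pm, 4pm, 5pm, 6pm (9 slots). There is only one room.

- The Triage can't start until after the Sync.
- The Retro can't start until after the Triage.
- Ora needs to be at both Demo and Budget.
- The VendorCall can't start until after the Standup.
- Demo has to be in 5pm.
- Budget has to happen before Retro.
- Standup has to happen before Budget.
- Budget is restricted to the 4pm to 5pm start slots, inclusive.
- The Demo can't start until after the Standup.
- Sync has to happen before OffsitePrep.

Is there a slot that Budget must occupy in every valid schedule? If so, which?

4pm

Budget's window is 4pm–5pm.
Demo is fixed at 5pm, and Budget can't share a slot with Demo.
So Budget must be 4pm.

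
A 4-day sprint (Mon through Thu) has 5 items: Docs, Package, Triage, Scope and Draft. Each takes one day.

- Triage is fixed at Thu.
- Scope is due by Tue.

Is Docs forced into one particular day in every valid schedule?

No

Docs can be Mon (e.g. Triage in Thu; Scope in Mon; Draft in Mon; Docs in Mon; Package in Mon) or Tue (e.g. Triage -> Thu; Package -> Mon; Scope -> Mon; Docs -> Tue; Draft -> Mon).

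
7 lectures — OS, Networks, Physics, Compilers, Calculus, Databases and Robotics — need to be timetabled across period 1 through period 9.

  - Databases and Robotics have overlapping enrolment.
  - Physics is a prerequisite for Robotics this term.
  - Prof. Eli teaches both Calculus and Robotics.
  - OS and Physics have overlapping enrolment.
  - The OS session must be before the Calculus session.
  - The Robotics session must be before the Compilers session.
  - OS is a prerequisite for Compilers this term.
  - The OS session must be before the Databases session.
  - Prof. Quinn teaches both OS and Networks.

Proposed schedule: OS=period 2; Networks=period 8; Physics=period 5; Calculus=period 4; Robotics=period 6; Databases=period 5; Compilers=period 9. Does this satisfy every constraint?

Yes

The Robotics session must be before the Compilers session — holds.
Prof. Eli teaches both Calculus and Robotics — holds.
The OS session must be before the Databases session — holds.
OS and Physics have overlapping enrolment — holds.
The OS session must be before the Calculus session — holds.
OS is a prerequisite for Compilers this term — holds.
Databases and Robotics have overlapping enrolment — holds.
Prof. Quinn teaches both OS and Networks — holds.
Physics is a prerequisite for Robotics this term — holds.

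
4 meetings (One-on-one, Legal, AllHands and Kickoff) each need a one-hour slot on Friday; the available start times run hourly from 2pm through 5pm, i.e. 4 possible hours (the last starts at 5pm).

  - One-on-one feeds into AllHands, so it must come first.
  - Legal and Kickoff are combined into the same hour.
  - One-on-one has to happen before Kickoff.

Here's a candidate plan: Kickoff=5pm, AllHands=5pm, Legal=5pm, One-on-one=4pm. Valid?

Legal and Kickoff are combined into the same hour — holds.
One-on-one has to happen before Kickoff — holds.
One-on-one feeds into AllHands, so it must come first — holds.

Yes, all constraints hold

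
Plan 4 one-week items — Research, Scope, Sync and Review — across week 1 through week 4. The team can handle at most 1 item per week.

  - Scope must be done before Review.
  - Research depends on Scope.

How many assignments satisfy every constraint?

Splitting on Research: it can be week 2 (2), week 3 (3), week 4 (3). Listing each branch's schedules as (Scope, Sync, Review) by week number:
Research=week 2: (1,3,4) (1,4,3) — 2.
Research=week 3: (1,2,4) (1,4,2) (2,1,4) — 3.
Research=week 4: (1,2,3) (1,3,2) (2,1,3) — 3.
Summing: 2 + 3 + 3 = 8.

8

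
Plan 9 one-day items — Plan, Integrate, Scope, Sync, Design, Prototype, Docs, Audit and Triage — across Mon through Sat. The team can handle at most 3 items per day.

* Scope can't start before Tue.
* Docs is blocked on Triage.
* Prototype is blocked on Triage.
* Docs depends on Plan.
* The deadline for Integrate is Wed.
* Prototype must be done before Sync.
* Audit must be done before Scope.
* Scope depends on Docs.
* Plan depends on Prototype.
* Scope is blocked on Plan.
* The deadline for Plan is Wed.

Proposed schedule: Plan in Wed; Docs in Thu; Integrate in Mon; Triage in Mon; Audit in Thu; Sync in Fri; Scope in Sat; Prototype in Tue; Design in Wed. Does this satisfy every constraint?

Docs depends on Plan — holds.
Scope is blocked on Plan — holds.
Prototype must be done before Sync — holds.
Prototype is blocked on Triage — holds.
The team can handle at most 3 items per day — holds.
The deadline for Integrate is Wed — holds.
Plan depends on Prototype — holds.
Scope can't start before Tue — holds.
Audit must be done before Scope — holds.
Docs is blocked on Triage — holds.
The deadline for Plan is Wed — holds.
Scope depends on Docs — holds.

Yes, all constraints hold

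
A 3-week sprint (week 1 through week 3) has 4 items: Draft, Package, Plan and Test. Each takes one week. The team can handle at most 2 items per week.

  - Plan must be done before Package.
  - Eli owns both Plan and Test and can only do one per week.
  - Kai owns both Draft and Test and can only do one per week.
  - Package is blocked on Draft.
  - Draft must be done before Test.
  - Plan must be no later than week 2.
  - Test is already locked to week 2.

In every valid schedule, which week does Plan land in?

week 1

Plan's window is week 1–week 2.
Test is fixed at week 2, and Plan can't share a week with Test.
So Plan must be week 1.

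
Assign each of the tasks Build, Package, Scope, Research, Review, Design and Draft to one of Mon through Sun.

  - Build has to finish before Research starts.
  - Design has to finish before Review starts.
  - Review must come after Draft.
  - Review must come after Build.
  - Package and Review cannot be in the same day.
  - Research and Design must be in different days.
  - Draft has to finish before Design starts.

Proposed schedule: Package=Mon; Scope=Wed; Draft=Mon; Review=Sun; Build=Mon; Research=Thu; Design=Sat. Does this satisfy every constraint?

Yes, all constraints hold

Review must come after Draft — holds.
Build has to finish before Research starts — holds.
Review must come after Build — holds.
Draft has to finish before Design starts — holds.
Research and Design must be in different days — holds.
Package and Review cannot be in the same day — holds.
Design has to finish before Review starts — holds.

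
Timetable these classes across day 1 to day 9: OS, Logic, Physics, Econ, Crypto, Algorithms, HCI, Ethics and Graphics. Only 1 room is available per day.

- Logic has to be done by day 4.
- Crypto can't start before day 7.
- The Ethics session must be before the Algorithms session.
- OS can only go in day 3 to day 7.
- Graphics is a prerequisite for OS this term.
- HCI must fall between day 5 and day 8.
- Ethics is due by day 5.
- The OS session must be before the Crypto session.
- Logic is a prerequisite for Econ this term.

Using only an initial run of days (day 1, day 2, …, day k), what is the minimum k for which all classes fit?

The precedence chain requires at least 3 distinct days.
With at most 1 per day and 9 classes, at least 9 days are needed.
Crypto can't be placed before day 7, so the schedule must run through at least day 7.
9 works (last occupied day: day 9): for example Physics=day 9, Logic=day 1, Algorithms=day 8, Crypto=day 7, Ethics=day 4, HCI=day 5, OS=day 3, Econ=day 6, Graphics=day 2.

9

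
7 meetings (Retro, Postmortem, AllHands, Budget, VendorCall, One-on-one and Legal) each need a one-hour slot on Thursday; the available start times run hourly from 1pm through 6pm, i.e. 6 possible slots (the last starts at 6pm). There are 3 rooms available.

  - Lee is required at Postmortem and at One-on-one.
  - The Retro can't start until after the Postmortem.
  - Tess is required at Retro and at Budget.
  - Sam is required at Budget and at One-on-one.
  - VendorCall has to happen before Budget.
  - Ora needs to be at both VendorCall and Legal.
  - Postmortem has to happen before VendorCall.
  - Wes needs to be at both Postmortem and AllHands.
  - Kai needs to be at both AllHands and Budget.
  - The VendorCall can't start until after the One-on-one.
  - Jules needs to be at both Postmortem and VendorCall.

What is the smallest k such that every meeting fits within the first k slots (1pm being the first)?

4

The precedence chain requires at least 3 distinct slots.
With at most 3 per slot and 7 meetings, at least 3 slots are needed.
Could 3 slots be enough, i.e. nothing placed later than 3pm? No: VendorCall must come after One-on-one (at 1pm or later) → {2pm, 3pm}; One-on-one must come before VendorCall (at 3pm or earlier) → {1pm, 2pm}; Retro must come after Postmortem (at 1pm or later) → {2pm, 3pm}; Postmortem must come before Retro (at 3pm or earlier) → {1pm, 2pm}; Budget must come after VendorCall (at 2pm or later) → {3pm}; VendorCall must come before Budget (at 3pm or earlier) → {2pm}; AllHands can't share with Budget (3pm) → {1pm, 2pm}; Retro can't share with Budget (3pm) → {2pm}; Postmortem can't share with VendorCall (2pm) → {1pm}; One-on-one can't share with Postmortem (1pm) → {2pm}; AllHands can't share with Postmortem (1pm) → {2pm}; that puts Retro, AllHands, VendorCall and One-on-one all in 2pm — more than 3 per slot.
So 3 slots is not enough.
4 works (last occupied slot: 4pm): for example Budget in 4pm; VendorCall in 3pm; Legal in 1pm; Postmortem in 1pm; One-on-one in 2pm; Retro in 2pm; AllHands in 2pm.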